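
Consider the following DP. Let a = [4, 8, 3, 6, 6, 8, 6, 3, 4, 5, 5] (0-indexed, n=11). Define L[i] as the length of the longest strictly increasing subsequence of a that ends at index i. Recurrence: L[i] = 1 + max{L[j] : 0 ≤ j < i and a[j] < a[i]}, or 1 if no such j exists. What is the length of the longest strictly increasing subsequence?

3

   i    0    1    2    3    4    5    6    7    8    9   10
a[i]    4    8    3    6    6    8    6    3    4    5    5
L[i]    1    2    1    2    2    3    2    1    2    3    3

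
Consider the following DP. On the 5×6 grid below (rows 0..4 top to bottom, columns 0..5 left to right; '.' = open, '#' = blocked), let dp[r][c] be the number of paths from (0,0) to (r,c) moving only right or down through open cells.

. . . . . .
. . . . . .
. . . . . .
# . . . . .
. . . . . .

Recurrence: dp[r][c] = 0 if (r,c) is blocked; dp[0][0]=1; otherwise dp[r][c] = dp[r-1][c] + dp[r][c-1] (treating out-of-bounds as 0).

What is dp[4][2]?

r\c   0   1   2   3   4   5
  0   1   1   1   1   1   1
  1   1   2   3   4   5   6
  2   1   3   6  10  15  21
  3   0   3   9  19  34  55
  4   0   3  12  31  65 120

12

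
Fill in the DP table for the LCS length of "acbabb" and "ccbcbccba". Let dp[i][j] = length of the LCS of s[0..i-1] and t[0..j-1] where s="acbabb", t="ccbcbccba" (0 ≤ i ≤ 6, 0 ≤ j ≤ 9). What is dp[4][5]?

2

   ''  c  c  b  c  b  c  c  b  a
''  0  0  0  0  0  0  0  0  0  0
 a  0  0  0  0  0  0  0  0  0  1
 c  0  1  1  1  1  1  1  1  1  1
 b  0  1  1  2  2  2  2  2  2  2
 a  0  1  1  2  2  2  2  2  2  3
 b  0  1  1  2  2  3  3  3  3  3
 b  0  1  1  2  2  3  3  3  4  4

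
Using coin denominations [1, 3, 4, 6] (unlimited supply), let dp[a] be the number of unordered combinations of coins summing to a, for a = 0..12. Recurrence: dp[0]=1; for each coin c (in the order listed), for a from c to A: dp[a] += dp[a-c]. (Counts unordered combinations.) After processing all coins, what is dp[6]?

after  coin     0     1     2     3     4     5     6     7     8     9    10    11    12
          1     1     1     1     1     1     1     1     1     1     1     1     1     1
          3     1     1     1     2     2     2     3     3     3     4     4     4     5
          4     1     1     1     2     3     3     4     5     6     7     8     9    11
          6     1     1     1     2     3     3     5     6     7     9    11    12    16

5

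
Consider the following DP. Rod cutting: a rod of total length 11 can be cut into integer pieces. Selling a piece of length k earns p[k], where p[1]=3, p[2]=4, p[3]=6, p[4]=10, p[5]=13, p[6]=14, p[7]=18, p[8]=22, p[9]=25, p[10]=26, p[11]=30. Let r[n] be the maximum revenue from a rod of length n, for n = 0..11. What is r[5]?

   n    0    1    2    3    4    5    6    7    8    9   10   11
r[n]    0    3    6    9   12   15   18   21   24   27   30   33

15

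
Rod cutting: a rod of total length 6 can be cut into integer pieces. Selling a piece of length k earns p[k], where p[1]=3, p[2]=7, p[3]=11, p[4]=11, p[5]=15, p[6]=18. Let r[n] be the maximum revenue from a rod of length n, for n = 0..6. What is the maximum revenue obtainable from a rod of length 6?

   n    0    1    2    3    4    5    6
r[n]    0    3    7   11   14   18   22

22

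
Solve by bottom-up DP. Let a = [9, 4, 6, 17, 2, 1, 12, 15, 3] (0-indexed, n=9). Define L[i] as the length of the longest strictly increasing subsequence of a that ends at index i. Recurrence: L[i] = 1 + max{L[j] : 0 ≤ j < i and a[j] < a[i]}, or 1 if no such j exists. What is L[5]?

1

   i    0    1    2    3    4    5    6    7    8
a[i]    9    4    6   17    2    1   12   15    3
L[i]    1    1    2    3    1    1    3    4    2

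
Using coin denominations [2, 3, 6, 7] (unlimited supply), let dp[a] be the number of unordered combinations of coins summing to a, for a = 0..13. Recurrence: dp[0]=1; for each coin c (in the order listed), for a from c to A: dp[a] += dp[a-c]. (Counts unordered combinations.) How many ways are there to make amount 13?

6

after  coin     0     1     2     3     4     5     6     7     8     9    10    11    12    13
          2     1     0     1     0     1     0     1     0     1     0     1     0     1     0
          3     1     0     1     1     1     1     2     1     2     2     2     2     3     2
          6     1     0     1     1     1     1     3     1     3     3     3     3     6     3
          7     1     0     1     1     1     1     3     2     3     4     4     4     7     6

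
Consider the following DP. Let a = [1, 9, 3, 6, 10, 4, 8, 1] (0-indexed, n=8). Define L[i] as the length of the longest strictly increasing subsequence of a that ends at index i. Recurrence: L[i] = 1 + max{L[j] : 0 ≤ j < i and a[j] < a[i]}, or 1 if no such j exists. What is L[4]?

   i    0    1    2    3    4    5    6    7
a[i]    1    9    3    6   10    4    8    1
L[i]    1    2    2    3    4    3    4    1

4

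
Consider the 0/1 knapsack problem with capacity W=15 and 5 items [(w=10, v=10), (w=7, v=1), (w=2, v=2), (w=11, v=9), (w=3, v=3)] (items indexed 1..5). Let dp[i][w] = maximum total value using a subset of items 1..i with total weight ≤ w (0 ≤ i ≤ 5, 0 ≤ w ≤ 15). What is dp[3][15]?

i\w   0   1   2   3   4   5   6   7   8   9  10  11  12  13  14  15
  0   0   0   0   0   0   0   0   0   0   0   0   0   0   0   0   0
  1   0   0   0   0   0   0   0   0   0   0  10  10  10  10  10  10
  2   0   0   0   0   0   0   0   1   1   1  10  10  10  10  10  10
  3   0   0   2   2   2   2   2   2   2   3  10  10  12  12  12  12
  4   0   0   2   2   2   2   2   2   2   3  10  10  12  12  12  12
  5   0   0   2   3   3   5   5   5   5   5  10  10  12  13  13  15

12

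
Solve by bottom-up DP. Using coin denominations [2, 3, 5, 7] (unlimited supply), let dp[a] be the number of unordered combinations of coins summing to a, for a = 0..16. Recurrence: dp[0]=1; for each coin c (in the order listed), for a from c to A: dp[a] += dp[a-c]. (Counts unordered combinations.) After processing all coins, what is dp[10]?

5

after  coin     0     1     2     3     4     5     6     7     8     9    10    11    12    13    14    15    16
          2     1     0     1     0     1     0     1     0     1     0     1     0     1     0     1     0     1
          3     1     0     1     1     1     1     2     1     2     2     2     2     3     2     3     3     3
          5     1     0     1     1     1     2     2     2     3     3     4     4     5     5     6     7     7
          7     1     0     1     1     1     2     2     3     3     4     5     5     7     7     9    10    11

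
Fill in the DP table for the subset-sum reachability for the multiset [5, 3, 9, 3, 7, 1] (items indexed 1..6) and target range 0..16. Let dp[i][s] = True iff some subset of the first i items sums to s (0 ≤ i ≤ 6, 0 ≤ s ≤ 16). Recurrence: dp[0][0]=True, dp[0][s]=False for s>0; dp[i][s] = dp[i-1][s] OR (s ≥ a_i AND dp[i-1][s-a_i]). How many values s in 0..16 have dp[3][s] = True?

7

i\s   0   1   2   3   4   5   6   7   8   9  10  11  12  13  14  15  16
  0   T   F   F   F   F   F   F   F   F   F   F   F   F   F   F   F   F
  1   T   F   F   F   F   T   F   F   F   F   F   F   F   F   F   F   F
  2   T   F   F   T   F   T   F   F   T   F   F   F   F   F   F   F   F
  3   T   F   F   T   F   T   F   F   T   T   F   F   T   F   T   F   F
  4   T   F   F   T   F   T   T   F   T   T   F   T   T   F   T   T   F
  5   T   F   F   T   F   T   T   T   T   T   T   T   T   T   T   T   T
  6   T   T   F   T   T   T   T   T   T   T   T   T   T   T   T   T   T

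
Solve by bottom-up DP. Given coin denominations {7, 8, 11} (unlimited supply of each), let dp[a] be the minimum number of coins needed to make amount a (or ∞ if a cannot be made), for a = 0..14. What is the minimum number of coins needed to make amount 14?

2

 a  0  1  2  3  4  5  6  7  8  9 10 11 12 13 14
dp  0  -  -  -  -  -  -  1  1  -  -  1  -  -  2
(- denotes ∞ / unreachable)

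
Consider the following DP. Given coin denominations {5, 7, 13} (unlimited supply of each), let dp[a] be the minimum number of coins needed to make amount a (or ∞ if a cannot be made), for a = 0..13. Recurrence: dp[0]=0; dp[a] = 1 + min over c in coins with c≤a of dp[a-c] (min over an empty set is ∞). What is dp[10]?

2

 a  0  1  2  3  4  5  6  7  8  9 10 11 12 13
dp  0  -  -  -  -  1  -  1  -  -  2  -  2  1
(- denotes ∞ / unreachable)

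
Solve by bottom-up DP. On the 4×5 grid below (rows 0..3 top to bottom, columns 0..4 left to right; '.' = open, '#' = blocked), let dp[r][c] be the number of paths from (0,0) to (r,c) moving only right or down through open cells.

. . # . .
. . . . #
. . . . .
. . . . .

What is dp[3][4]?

r\c   0   1   2   3   4
  0   1   1   0   0   0
  1   1   2   2   2   0
  2   1   3   5   7   7
  3   1   4   9  16  23

23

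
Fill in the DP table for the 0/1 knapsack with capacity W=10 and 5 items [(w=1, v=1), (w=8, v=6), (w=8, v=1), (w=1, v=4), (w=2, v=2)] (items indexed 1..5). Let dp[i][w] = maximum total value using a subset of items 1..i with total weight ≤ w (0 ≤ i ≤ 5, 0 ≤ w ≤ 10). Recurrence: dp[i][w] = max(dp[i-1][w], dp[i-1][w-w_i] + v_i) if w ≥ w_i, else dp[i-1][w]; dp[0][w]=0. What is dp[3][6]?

i\w   0   1   2   3   4   5   6   7   8   9  10
  0   0   0   0   0   0   0   0   0   0   0   0
  1   0   1   1   1   1   1   1   1   1   1   1
  2   0   1   1   1   1   1   1   1   6   7   7
  3   0   1   1   1   1   1   1   1   6   7   7
  4   0   4   5   5   5   5   5   5   6  10  11
  5   0   4   5   6   7   7   7   7   7  10  11

1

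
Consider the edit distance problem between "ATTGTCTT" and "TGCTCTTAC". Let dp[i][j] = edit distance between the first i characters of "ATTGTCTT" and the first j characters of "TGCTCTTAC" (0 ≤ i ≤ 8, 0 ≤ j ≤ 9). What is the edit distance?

   ''  T  G  C  T  C  T  T  A  C
''  0  1  2  3  4  5  6  7  8  9
 A  1  1  2  3  4  5  6  7  7  8
 T  2  1  2  3  3  4  5  6  7  8
 T  3  2  2  3  3  4  4  5  6  7
 G  4  3  2  3  4  4  5  5  6  7
 T  5  4  3  3  3  4  4  5  6  7
 C  6  5  4  3  4  3  4  5  6  6
 T  7  6  5  4  3  4  3  4  5  6
 T  8  7  6  5  4  4  4  3  4  5

5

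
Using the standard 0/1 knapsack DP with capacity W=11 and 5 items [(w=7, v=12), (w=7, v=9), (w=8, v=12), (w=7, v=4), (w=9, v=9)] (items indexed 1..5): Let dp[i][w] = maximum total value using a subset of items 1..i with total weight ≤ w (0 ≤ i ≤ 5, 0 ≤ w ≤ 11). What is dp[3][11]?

12

i\w   0   1   2   3   4   5   6   7   8   9  10  11
  0   0   0   0   0   0   0   0   0   0   0   0   0
  1   0   0   0   0   0   0   0  12  12  12  12  12
  2   0   0   0   0   0   0   0  12  12  12  12  12
  3   0   0   0   0   0   0   0  12  12  12  12  12
  4   0   0   0   0   0   0   0  12  12  12  12  12
  5   0   0   0   0   0   0   0  12  12  12  12  12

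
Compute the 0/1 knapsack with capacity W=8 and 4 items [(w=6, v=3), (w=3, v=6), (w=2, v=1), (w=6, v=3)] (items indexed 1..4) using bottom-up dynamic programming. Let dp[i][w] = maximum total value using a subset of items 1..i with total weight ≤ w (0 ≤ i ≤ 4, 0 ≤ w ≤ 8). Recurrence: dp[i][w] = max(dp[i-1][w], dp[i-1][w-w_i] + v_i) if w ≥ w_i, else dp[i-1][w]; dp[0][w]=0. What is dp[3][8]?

i\w   0   1   2   3   4   5   6   7   8
  0   0   0   0   0   0   0   0   0   0
  1   0   0   0   0   0   0   3   3   3
  2   0   0   0   6   6   6   6   6   6
  3   0   0   1   6   6   7   7   7   7
  4   0   0   1   6   6   7   7   7   7

7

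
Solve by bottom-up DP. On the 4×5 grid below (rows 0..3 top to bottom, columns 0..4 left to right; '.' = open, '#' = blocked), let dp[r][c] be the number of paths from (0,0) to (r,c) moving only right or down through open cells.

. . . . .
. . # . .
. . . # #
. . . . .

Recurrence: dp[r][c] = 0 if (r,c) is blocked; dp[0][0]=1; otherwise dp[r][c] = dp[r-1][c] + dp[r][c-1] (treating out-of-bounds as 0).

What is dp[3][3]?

r\c   0   1   2   3   4
  0   1   1   1   1   1
  1   1   2   0   1   2
  2   1   3   3   0   0
  3   1   4   7   7   7

7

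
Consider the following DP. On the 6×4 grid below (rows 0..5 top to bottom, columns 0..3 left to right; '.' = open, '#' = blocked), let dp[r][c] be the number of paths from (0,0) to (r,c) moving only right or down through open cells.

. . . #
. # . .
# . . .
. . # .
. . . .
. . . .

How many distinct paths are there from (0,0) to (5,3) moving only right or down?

r\c   0   1   2   3
  0   1   1   1   0
  1   1   0   1   1
  2   0   0   1   2
  3   0   0   0   2
  4   0   0   0   2
  5   0   0   0   2

2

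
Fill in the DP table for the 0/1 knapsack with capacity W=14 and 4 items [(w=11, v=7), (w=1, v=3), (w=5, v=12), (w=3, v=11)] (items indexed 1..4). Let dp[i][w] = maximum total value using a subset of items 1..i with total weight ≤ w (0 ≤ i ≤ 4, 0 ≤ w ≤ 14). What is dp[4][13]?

i\w   0   1   2   3   4   5   6   7   8   9  10  11  12  13  14
  0   0   0   0   0   0   0   0   0   0   0   0   0   0   0   0
  1   0   0   0   0   0   0   0   0   0   0   0   7   7   7   7
  2   0   3   3   3   3   3   3   3   3   3   3   7  10  10  10
  3   0   3   3   3   3  12  15  15  15  15  15  15  15  15  15
  4   0   3   3  11  14  14  15  15  23  26  26  26  26  26  26

26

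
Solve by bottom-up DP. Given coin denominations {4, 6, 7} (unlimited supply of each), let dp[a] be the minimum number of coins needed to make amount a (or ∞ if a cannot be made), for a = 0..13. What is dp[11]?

 a  0  1  2  3  4  5  6  7  8  9 10 11 12 13
dp  0  -  -  -  1  -  1  1  2  -  2  2  2  2
(- denotes ∞ / unreachable)

2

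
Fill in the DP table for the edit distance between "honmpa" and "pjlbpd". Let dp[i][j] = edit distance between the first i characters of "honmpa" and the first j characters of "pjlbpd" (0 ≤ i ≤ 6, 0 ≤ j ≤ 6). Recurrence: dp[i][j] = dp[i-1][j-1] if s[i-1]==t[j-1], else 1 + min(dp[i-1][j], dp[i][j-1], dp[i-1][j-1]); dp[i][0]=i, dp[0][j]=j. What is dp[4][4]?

4

   ''  p  j  l  b  p  d
''  0  1  2  3  4  5  6
 h  1  1  2  3  4  5  6
 o  2  2  2  3  4  5  6
 n  3  3  3  3  4  5  6
 m  4  4  4  4  4  5  6
 p  5  4  5  5  5  4  5
 a  6  5  5  6  6  5  5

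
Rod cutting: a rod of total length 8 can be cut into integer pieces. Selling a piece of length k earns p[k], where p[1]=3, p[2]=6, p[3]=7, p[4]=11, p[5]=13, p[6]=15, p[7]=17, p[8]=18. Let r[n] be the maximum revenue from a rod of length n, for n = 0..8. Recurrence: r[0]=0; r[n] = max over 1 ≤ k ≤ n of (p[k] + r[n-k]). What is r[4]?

   n    0    1    2    3    4    5    6    7    8
r[n]    0    3    6    9   12   15   18   21   24

12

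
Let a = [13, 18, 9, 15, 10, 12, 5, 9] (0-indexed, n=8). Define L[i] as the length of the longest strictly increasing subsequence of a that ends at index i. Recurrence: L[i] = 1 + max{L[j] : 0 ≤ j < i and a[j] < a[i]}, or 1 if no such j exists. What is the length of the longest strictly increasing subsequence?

3

   i    0    1    2    3    4    5    6    7
a[i]   13   18    9   15   10   12    5    9
L[i]    1    2    1    2    2    3    1    2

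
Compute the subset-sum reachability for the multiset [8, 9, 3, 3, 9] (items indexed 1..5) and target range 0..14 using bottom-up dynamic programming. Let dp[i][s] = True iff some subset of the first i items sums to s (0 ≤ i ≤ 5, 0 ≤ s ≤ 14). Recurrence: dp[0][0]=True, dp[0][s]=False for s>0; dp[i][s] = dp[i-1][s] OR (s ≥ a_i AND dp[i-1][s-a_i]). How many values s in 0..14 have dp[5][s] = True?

i\s   0   1   2   3   4   5   6   7   8   9  10  11  12  13  14
  0   T   F   F   F   F   F   F   F   F   F   F   F   F   F   F
  1   T   F   F   F   F   F   F   F   T   F   F   F   F   F   F
  2   T   F   F   F   F   F   F   F   T   T   F   F   F   F   F
  3   T   F   F   T   F   F   F   F   T   T   F   T   T   F   F
  4   T   F   F   T   F   F   T   F   T   T   F   T   T   F   T
  5   T   F   F   T   F   F   T   F   T   T   F   T   T   F   T

8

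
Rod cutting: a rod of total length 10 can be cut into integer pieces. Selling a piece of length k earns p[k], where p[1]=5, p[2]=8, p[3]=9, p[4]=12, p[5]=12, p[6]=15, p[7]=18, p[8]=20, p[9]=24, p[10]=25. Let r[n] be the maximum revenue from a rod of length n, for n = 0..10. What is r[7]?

35

   n    0    1    2    3    4    5    6    7    8    9   10
r[n]    0    5   10   15   20   25   30   35   40   45   50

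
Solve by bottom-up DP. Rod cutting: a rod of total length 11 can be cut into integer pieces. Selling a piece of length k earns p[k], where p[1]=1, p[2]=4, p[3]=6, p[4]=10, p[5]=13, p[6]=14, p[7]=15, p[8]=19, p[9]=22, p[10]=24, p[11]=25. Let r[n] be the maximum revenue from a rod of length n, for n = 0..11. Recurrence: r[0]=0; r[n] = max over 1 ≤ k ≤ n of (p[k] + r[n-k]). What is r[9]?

   n    0    1    2    3    4    5    6    7    8    9   10   11
r[n]    0    1    4    6   10   13   14   17   20   23   26   27

23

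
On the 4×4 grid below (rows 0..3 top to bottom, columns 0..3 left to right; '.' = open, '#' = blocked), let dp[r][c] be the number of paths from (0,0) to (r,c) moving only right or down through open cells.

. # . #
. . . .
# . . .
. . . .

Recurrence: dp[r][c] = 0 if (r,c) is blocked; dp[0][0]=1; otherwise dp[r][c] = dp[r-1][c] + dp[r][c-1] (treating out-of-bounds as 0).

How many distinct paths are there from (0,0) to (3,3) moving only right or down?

r\c   0   1   2   3
  0   1   0   0   0
  1   1   1   1   1
  2   0   1   2   3
  3   0   1   3   6

6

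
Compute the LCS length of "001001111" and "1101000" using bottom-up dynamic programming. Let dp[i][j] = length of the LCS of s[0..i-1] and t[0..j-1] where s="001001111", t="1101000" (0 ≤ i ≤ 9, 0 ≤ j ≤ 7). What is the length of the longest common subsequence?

   ''  1  1  0  1  0  0  0
''  0  0  0  0  0  0  0  0
 0  0  0  0  1  1  1  1  1
 0  0  0  0  1  1  2  2  2
 1  0  1  1  1  2  2  2  2
 0  0  1  1  2  2  3  3  3
 0  0  1  1  2  2  3  4  4
 1  0  1  2  2  3  3  4  4
 1  0  1  2  2  3  3  4  4
 1  0  1  2  2  3  3  4  4
 1  0  1  2  2  3  3  4  4

4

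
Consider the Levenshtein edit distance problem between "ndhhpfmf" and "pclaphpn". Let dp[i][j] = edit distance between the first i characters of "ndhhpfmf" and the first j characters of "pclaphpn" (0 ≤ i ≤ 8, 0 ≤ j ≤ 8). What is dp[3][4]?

   ''  p  c  l  a  p  h  p  n
''  0  1  2  3  4  5  6  7  8
 n  1  1  2  3  4  5  6  7  7
 d  2  2  2  3  4  5  6  7  8
 h  3  3  3  3  4  5  5  6  7
 h  4  4  4  4  4  5  5  6  7
 p  5  4  5  5  5  4  5  5  6
 f  6  5  5  6  6  5  5  6  6
 m  7  6  6  6  7  6  6  6  7
 f  8  7  7  7  7  7  7  7  7

4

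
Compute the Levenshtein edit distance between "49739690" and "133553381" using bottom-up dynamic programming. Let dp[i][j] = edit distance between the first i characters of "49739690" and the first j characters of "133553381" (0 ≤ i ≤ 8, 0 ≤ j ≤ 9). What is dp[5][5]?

   ''  1  3  3  5  5  3  3  8  1
''  0  1  2  3  4  5  6  7  8  9
 4  1  1  2  3  4  5  6  7  8  9
 9  2  2  2  3  4  5  6  7  8  9
 7  3  3  3  3  4  5  6  7  8  9
 3  4  4  3  3  4  5  5  6  7  8
 9  5  5  4  4  4  5  6  6  7  8
 6  6  6  5  5  5  5  6  7  7  8
 9  7  7  6  6  6  6  6  7  8  8
 0  8  8  7  7  7  7  7  7  8  9

5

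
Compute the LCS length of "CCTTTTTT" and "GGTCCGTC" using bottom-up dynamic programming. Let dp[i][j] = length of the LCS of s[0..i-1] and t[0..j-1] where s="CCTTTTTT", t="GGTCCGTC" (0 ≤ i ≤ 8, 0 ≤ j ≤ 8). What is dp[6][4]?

   ''  G  G  T  C  C  G  T  C
''  0  0  0  0  0  0  0  0  0
 C  0  0  0  0  1  1  1  1  1
 C  0  0  0  0  1  2  2  2  2
 T  0  0  0  1  1  2  2  3  3
 T  0  0  0  1  1  2  2  3  3
 T  0  0  0  1  1  2  2  3  3
 T  0  0  0  1  1  2  2  3  3
 T  0  0  0  1  1  2  2  3  3
 T  0  0  0  1  1  2  2  3  3

1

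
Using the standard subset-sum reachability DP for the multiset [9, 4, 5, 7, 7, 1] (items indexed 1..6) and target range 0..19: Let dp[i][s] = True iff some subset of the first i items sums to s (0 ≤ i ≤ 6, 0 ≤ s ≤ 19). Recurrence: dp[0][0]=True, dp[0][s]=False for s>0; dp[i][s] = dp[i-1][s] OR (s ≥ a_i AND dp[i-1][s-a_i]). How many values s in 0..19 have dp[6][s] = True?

18

i\s   0   1   2   3   4   5   6   7   8   9  10  11  12  13  14  15  16  17  18  19
  0   T   F   F   F   F   F   F   F   F   F   F   F   F   F   F   F   F   F   F   F
  1   T   F   F   F   F   F   F   F   F   T   F   F   F   F   F   F   F   F   F   F
  2   T   F   F   F   T   F   F   F   F   T   F   F   F   T   F   F   F   F   F   F
  3   T   F   F   F   T   T   F   F   F   T   F   F   F   T   T   F   F   F   T   F
  4   T   F   F   F   T   T   F   T   F   T   F   T   T   T   T   F   T   F   T   F
  5   T   F   F   F   T   T   F   T   F   T   F   T   T   T   T   F   T   F   T   T
  6   T   T   F   F   T   T   T   T   T   T   T   T   T   T   T   T   T   T   T   T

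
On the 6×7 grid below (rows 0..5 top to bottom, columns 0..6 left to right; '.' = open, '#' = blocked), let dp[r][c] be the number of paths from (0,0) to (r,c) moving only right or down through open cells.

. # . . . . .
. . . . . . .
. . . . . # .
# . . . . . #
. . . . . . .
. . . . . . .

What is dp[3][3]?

r\c   0   1   2   3   4   5   6
  0   1   0   0   0   0   0   0
  1   1   1   1   1   1   1   1
  2   1   2   3   4   5   0   1
  3   0   2   5   9  14  14   0
  4   0   2   7  16  30  44  44
  5   0   2   9  25  55  99 143

9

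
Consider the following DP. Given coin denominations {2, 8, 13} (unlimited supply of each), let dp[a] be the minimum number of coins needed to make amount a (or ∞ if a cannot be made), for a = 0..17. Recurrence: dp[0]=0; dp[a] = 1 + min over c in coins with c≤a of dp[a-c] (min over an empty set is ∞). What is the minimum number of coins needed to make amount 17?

 a  0  1  2  3  4  5  6  7  8  9 10 11 12 13 14 15 16 17
dp  0  -  1  -  2  -  3  -  1  -  2  -  3  1  4  2  2  3
(- denotes ∞ / unreachable)

3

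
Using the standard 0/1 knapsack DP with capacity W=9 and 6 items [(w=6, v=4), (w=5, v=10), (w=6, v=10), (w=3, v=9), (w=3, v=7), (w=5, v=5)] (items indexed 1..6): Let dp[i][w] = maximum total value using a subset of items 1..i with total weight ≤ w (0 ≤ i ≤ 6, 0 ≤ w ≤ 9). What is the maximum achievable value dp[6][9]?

i\w   0   1   2   3   4   5   6   7   8   9
  0   0   0   0   0   0   0   0   0   0   0
  1   0   0   0   0   0   0   4   4   4   4
  2   0   0   0   0   0  10  10  10  10  10
  3   0   0   0   0   0  10  10  10  10  10
  4   0   0   0   9   9  10  10  10  19  19
  5   0   0   0   9   9  10  16  16  19  19
  6   0   0   0   9   9  10  16  16  19  19

19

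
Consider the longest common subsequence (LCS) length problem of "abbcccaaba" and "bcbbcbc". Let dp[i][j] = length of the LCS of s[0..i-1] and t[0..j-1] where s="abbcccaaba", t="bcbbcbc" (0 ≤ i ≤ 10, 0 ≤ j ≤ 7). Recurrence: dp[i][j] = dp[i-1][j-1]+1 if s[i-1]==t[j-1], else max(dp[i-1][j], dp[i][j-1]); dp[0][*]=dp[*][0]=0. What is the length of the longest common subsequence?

   ''  b  c  b  b  c  b  c
''  0  0  0  0  0  0  0  0
 a  0  0  0  0  0  0  0  0
 b  0  1  1  1  1  1  1  1
 b  0  1  1  2  2  2  2  2
 c  0  1  2  2  2  3  3  3
 c  0  1  2  2  2  3  3  4
 c  0  1  2  2  2  3  3  4
 a  0  1  2  2  2  3  3  4
 a  0  1  2  2  2  3  3  4
 b  0  1  2  3  3  3  4  4
 a  0  1  2  3  3  3  4  4

4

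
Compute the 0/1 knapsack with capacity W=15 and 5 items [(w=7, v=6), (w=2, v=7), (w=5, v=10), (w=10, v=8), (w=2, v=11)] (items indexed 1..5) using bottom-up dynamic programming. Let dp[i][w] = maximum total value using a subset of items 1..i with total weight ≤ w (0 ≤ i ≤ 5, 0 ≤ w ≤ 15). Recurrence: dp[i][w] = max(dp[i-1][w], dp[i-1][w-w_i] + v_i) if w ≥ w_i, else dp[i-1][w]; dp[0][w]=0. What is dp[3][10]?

i\w   0   1   2   3   4   5   6   7   8   9  10  11  12  13  14  15
  0   0   0   0   0   0   0   0   0   0   0   0   0   0   0   0   0
  1   0   0   0   0   0   0   0   6   6   6   6   6   6   6   6   6
  2   0   0   7   7   7   7   7   7   7  13  13  13  13  13  13  13
  3   0   0   7   7   7  10  10  17  17  17  17  17  17  17  23  23
  4   0   0   7   7   7  10  10  17  17  17  17  17  17  17  23  23
  5   0   0  11  11  18  18  18  21  21  28  28  28  28  28  28  28

17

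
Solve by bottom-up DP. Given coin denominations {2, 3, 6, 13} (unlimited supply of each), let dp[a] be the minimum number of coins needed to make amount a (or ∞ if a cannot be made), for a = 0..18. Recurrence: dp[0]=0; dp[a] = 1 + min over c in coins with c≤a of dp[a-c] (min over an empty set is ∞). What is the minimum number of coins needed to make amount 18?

3

 a  0  1  2  3  4  5  6  7  8  9 10 11 12 13 14 15 16 17 18
dp  0  -  1  1  2  2  1  3  2  2  3  3  2  1  3  2  2  3  3
(- denotes ∞ / unreachable)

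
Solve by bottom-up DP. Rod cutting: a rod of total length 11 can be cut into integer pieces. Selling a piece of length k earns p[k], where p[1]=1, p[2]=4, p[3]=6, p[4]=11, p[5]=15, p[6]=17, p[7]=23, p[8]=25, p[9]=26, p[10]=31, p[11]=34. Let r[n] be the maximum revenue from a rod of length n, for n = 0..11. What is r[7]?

   n    0    1    2    3    4    5    6    7    8    9   10   11
r[n]    0    1    4    6   11   15   17   23   25   27   31   34

23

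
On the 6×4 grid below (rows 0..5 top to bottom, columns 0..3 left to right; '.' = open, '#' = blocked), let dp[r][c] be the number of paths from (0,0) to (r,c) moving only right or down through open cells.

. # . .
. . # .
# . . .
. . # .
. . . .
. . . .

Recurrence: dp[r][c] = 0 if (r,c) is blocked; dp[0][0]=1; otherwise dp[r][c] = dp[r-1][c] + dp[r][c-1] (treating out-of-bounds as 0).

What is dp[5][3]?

4

r\c   0   1   2   3
  0   1   0   0   0
  1   1   1   0   0
  2   0   1   1   1
  3   0   1   0   1
  4   0   1   1   2
  5   0   1   2   4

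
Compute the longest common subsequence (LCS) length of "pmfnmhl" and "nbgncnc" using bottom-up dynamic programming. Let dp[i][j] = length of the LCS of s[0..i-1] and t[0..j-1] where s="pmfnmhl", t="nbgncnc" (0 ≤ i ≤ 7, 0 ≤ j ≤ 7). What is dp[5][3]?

1

   ''  n  b  g  n  c  n  c
''  0  0  0  0  0  0  0  0
 p  0  0  0  0  0  0  0  0
 m  0  0  0  0  0  0  0  0
 f  0  0  0  0  0  0  0  0
 n  0  1  1  1  1  1  1  1
 m  0  1  1  1  1  1  1  1
 h  0  1  1  1  1  1  1  1
 l  0  1  1  1  1  1  1  1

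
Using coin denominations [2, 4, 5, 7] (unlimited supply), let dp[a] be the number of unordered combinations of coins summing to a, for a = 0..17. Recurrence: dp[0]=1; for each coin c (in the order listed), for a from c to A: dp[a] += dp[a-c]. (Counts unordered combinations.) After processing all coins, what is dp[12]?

after  coin     0     1     2     3     4     5     6     7     8     9    10    11    12    13    14    15    16    17
          2     1     0     1     0     1     0     1     0     1     0     1     0     1     0     1     0     1     0
          4     1     0     1     0     2     0     2     0     3     0     3     0     4     0     4     0     5     0
          5     1     0     1     0     2     1     2     1     3     2     4     2     5     3     6     4     7     5
          7     1     0     1     0     2     1     2     2     3     3     4     4     6     5     8     7    10     9

6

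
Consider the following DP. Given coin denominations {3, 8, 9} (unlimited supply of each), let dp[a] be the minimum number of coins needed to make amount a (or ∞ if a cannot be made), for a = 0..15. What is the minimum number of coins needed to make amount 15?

3

 a  0  1  2  3  4  5  6  7  8  9 10 11 12 13 14 15
dp  0  -  -  1  -  -  2  -  1  1  -  2  2  -  3  3
(- denotes ∞ / unreachable)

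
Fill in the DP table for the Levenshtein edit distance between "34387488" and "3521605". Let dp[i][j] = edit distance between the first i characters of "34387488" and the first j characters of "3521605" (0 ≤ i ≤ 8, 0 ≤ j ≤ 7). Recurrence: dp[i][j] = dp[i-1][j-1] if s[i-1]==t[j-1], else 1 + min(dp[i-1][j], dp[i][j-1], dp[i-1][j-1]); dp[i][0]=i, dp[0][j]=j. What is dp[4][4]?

   ''  3  5  2  1  6  0  5
''  0  1  2  3  4  5  6  7
 3  1  0  1  2  3  4  5  6
 4  2  1  1  2  3  4  5  6
 3  3  2  2  2  3  4  5  6
 8  4  3  3  3  3  4  5  6
 7  5  4  4  4  4  4  5  6
 4  6  5  5  5  5  5  5  6
 8  7  6  6  6  6  6  6  6
 8  8  7  7  7  7  7  7  7

3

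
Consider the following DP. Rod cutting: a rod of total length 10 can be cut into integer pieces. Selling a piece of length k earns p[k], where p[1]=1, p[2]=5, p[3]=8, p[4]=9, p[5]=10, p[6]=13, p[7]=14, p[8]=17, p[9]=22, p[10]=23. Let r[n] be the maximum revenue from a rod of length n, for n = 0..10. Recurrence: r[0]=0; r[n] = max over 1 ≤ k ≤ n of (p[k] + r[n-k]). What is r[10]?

26

   n    0    1    2    3    4    5    6    7    8    9   10
r[n]    0    1    5    8   10   13   16   18   21   24   26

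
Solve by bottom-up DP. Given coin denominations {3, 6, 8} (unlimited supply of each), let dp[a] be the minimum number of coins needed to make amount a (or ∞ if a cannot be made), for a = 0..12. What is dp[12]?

2

 a  0  1  2  3  4  5  6  7  8  9 10 11 12
dp  0  -  -  1  -  -  1  -  1  2  -  2  2
(- denotes ∞ / unreachable)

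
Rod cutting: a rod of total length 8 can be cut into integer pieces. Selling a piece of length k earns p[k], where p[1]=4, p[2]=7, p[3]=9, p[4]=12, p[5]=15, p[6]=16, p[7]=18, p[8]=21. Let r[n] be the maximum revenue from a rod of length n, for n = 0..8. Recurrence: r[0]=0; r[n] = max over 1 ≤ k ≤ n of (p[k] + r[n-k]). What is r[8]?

32

   n    0    1    2    3    4    5    6    7    8
r[n]    0    4    8   12   16   20   24   28   32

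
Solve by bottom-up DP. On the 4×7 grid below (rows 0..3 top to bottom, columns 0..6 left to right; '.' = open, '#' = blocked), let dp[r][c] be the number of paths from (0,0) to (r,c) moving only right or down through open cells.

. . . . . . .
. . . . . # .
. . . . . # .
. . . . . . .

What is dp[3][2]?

r\c   0   1   2   3   4   5   6
  0   1   1   1   1   1   1   1
  1   1   2   3   4   5   0   1
  2   1   3   6  10  15   0   1
  3   1   4  10  20  35  35  36

10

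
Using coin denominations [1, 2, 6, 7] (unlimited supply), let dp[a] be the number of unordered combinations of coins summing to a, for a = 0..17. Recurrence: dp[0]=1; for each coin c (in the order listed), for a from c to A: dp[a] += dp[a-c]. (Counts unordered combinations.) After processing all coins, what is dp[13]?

after  coin     0     1     2     3     4     5     6     7     8     9    10    11    12    13    14    15    16    17
          1     1     1     1     1     1     1     1     1     1     1     1     1     1     1     1     1     1     1
          2     1     1     2     2     3     3     4     4     5     5     6     6     7     7     8     8     9     9
          6     1     1     2     2     3     3     5     5     7     7     9     9    12    12    15    15    18    18
          7     1     1     2     2     3     3     5     6     8     9    11    12    15    17    21    23    27    29

17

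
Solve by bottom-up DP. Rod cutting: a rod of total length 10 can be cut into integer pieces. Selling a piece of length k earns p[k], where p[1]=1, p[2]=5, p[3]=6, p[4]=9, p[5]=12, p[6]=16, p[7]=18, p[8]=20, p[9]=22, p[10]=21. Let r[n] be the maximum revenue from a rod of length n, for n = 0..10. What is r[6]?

   n    0    1    2    3    4    5    6    7    8    9   10
r[n]    0    1    5    6   10   12   16   18   21   23   26

16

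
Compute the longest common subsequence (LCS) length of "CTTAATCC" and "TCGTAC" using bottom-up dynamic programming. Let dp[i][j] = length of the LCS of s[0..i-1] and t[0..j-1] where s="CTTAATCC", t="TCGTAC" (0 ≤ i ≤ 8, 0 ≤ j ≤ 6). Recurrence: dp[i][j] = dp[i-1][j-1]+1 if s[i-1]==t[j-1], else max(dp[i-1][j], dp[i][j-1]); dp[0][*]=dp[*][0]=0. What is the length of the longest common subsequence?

   ''  T  C  G  T  A  C
''  0  0  0  0  0  0  0
 C  0  0  1  1  1  1  1
 T  0  1  1  1  2  2  2
 T  0  1  1  1  2  2  2
 A  0  1  1  1  2  3  3
 A  0  1  1  1  2  3  3
 T  0  1  1  1  2  3  3
 C  0  1  2  2  2  3  4
 C  0  1  2  2  2  3  4

4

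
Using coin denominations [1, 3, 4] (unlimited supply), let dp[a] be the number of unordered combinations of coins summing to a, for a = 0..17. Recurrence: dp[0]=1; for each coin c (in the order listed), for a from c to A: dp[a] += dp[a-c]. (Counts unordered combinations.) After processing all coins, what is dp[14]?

after  coin     0     1     2     3     4     5     6     7     8     9    10    11    12    13    14    15    16    17
          1     1     1     1     1     1     1     1     1     1     1     1     1     1     1     1     1     1     1
          3     1     1     1     2     2     2     3     3     3     4     4     4     5     5     5     6     6     6
          4     1     1     1     2     3     3     4     5     6     7     8     9    11    12    13    15    17    18

13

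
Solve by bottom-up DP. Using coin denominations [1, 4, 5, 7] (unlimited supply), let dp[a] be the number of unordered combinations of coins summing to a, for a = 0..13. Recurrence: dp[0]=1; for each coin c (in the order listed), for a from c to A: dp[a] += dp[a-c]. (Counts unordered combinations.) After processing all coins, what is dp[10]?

after  coin     0     1     2     3     4     5     6     7     8     9    10    11    12    13
          1     1     1     1     1     1     1     1     1     1     1     1     1     1     1
          4     1     1     1     1     2     2     2     2     3     3     3     3     4     4
          5     1     1     1     1     2     3     3     3     4     5     6     6     7     8
          7     1     1     1     1     2     3     3     4     5     6     7     8    10    11

7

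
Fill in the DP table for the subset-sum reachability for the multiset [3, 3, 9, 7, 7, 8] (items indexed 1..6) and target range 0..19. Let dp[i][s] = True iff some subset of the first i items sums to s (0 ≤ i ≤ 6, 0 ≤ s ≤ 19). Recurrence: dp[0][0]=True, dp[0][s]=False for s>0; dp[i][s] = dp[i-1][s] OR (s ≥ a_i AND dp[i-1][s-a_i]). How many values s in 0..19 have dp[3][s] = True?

6

i\s   0   1   2   3   4   5   6   7   8   9  10  11  12  13  14  15  16  17  18  19
  0   T   F   F   F   F   F   F   F   F   F   F   F   F   F   F   F   F   F   F   F
  1   T   F   F   T   F   F   F   F   F   F   F   F   F   F   F   F   F   F   F   F
  2   T   F   F   T   F   F   T   F   F   F   F   F   F   F   F   F   F   F   F   F
  3   T   F   F   T   F   F   T   F   F   T   F   F   T   F   F   T   F   F   F   F
  4   T   F   F   T   F   F   T   T   F   T   T   F   T   T   F   T   T   F   F   T
  5   T   F   F   T   F   F   T   T   F   T   T   F   T   T   T   T   T   T   F   T
  6   T   F   F   T   F   F   T   T   T   T   T   T   T   T   T   T   T   T   T   T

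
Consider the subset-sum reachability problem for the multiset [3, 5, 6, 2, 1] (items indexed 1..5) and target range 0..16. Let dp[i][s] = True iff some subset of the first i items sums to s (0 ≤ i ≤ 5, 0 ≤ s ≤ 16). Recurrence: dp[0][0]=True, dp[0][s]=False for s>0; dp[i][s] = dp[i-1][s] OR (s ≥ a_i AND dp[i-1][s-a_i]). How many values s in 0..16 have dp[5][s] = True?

i\s   0   1   2   3   4   5   6   7   8   9  10  11  12  13  14  15  16
  0   T   F   F   F   F   F   F   F   F   F   F   F   F   F   F   F   F
  1   T   F   F   T   F   F   F   F   F   F   F   F   F   F   F   F   F
  2   T   F   F   T   F   T   F   F   T   F   F   F   F   F   F   F   F
  3   T   F   F   T   F   T   T   F   T   T   F   T   F   F   T   F   F
  4   T   F   T   T   F   T   T   T   T   T   T   T   F   T   T   F   T
  5   T   T   T   T   T   T   T   T   T   T   T   T   T   T   T   T   T

17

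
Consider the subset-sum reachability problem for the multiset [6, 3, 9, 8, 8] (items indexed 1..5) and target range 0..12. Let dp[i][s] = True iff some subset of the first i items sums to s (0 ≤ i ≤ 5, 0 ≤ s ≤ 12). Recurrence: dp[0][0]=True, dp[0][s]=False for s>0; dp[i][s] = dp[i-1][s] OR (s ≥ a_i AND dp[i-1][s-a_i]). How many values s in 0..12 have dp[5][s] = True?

i\s   0   1   2   3   4   5   6   7   8   9  10  11  12
  0   T   F   F   F   F   F   F   F   F   F   F   F   F
  1   T   F   F   F   F   F   T   F   F   F   F   F   F
  2   T   F   F   T   F   F   T   F   F   T   F   F   F
  3   T   F   F   T   F   F   T   F   F   T   F   F   T
  4   T   F   F   T   F   F   T   F   T   T   F   T   T
  5   T   F   F   T   F   F   T   F   T   T   F   T   T

7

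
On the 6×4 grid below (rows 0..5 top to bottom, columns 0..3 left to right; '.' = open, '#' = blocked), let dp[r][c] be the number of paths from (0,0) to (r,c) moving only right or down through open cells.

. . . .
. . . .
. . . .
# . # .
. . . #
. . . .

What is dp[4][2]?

3

r\c   0   1   2   3
  0   1   1   1   1
  1   1   2   3   4
  2   1   3   6  10
  3   0   3   0  10
  4   0   3   3   0
  5   0   3   6   6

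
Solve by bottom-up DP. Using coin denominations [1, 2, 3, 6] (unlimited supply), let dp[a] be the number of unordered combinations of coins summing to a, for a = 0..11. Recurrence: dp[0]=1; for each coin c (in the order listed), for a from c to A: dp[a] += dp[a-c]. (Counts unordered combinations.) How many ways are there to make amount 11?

21

after  coin     0     1     2     3     4     5     6     7     8     9    10    11
          1     1     1     1     1     1     1     1     1     1     1     1     1
          2     1     1     2     2     3     3     4     4     5     5     6     6
          3     1     1     2     3     4     5     7     8    10    12    14    16
          6     1     1     2     3     4     5     8     9    12    15    18    21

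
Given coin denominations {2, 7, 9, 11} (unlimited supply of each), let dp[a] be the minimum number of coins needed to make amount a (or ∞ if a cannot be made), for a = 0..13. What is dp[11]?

 a  0  1  2  3  4  5  6  7  8  9 10 11 12 13
dp  0  -  1  -  2  -  3  1  4  1  5  1  6  2
(- denotes ∞ / unreachable)

1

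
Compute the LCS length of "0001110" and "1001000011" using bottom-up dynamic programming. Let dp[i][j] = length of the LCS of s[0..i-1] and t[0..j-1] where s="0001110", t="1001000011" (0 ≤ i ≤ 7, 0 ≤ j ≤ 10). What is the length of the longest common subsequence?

5

   ''  1  0  0  1  0  0  0  0  1  1
''  0  0  0  0  0  0  0  0  0  0  0
 0  0  0  1  1  1  1  1  1  1  1  1
 0  0  0  1  2  2  2  2  2  2  2  2
 0  0  0  1  2  2  3  3  3  3  3  3
 1  0  1  1  2  3  3  3  3  3  4  4
 1  0  1  1  2  3  3  3  3  3  4  5
 1  0  1  1  2  3  3  3  3  3  4  5
 0  0  1  2  2  3  4  4  4  4  4  5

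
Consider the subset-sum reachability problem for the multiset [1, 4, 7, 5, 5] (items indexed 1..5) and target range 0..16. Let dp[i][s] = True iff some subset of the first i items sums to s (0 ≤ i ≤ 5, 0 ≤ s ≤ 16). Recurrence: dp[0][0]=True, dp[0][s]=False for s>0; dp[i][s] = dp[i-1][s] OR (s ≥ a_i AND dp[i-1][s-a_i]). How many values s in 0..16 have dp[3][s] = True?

8

i\s   0   1   2   3   4   5   6   7   8   9  10  11  12  13  14  15  16
  0   T   F   F   F   F   F   F   F   F   F   F   F   F   F   F   F   F
  1   T   T   F   F   F   F   F   F   F   F   F   F   F   F   F   F   F
  2   T   T   F   F   T   T   F   F   F   F   F   F   F   F   F   F   F
  3   T   T   F   F   T   T   F   T   T   F   F   T   T   F   F   F   F
  4   T   T   F   F   T   T   T   T   T   T   T   T   T   T   F   F   T
  5   T   T   F   F   T   T   T   T   T   T   T   T   T   T   T   T   T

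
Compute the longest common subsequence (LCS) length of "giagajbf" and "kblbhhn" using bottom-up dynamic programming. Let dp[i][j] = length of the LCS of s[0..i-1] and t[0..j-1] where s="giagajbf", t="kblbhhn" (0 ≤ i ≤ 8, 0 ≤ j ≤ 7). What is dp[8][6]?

   ''  k  b  l  b  h  h  n
''  0  0  0  0  0  0  0  0
 g  0  0  0  0  0  0  0  0
 i  0  0  0  0  0  0  0  0
 a  0  0  0  0  0  0  0  0
 g  0  0  0  0  0  0  0  0
 a  0  0  0  0  0  0  0  0
 j  0  0  0  0  0  0  0  0
 b  0  0  1  1  1  1  1  1
 f  0  0  1  1  1  1  1  1

1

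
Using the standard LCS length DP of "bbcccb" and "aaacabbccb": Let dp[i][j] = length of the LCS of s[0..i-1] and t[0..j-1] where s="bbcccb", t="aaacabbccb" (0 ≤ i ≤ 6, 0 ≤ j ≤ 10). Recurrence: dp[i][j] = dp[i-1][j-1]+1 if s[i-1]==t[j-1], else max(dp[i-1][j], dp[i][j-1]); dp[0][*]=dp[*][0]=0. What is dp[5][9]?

4

   ''  a  a  a  c  a  b  b  c  c  b
''  0  0  0  0  0  0  0  0  0  0  0
 b  0  0  0  0  0  0  1  1  1  1  1
 b  0  0  0  0  0  0  1  2  2  2  2
 c  0  0  0  0  1  1  1  2  3  3  3
 c  0  0  0  0  1  1  1  2  3  4  4
 c  0  0  0  0  1  1  1  2  3  4  4
 b  0  0  0  0  1  1  2  2  3  4  5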